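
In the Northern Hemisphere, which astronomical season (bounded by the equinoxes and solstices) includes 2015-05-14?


Date: May 14
Astronomical Spring (approx.; exact equinox/solstice day varies by year): March 20 to June 20
May 14 falls within the Spring window

Spring


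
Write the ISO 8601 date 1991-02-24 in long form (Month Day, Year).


ISO 1991-02-24 parses as year=1991, month=02, day=24
Month 2 -> February

February 24, 1991


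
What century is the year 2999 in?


Century = (year - 1) // 100 + 1
= (2999 - 1) // 100 + 1
= 2998 // 100 + 1
= 29 + 1

30th century


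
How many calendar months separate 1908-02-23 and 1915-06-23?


From February 1908 to June 1915
7 years * 12 = 84 months, plus 4 months = 88

88 months


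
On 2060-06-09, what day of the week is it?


Date: June 9, 2060
Anchor: Jan 1, 2060. With p = 2060 - 1 = 2059: (p + p//4 - p//100 + p//400) mod 7 = (2059 + 514 - 20 + 5) mod 7 = 2558 mod 7 = 3 -> Thursday (Mon=0 ... Sun=6)
Days before June (Jan-May): 152; offset = 152 + 9 - 1 = 160
Weekday index = (3 + 160) mod 7 = 2

Day of the week: Wednesday


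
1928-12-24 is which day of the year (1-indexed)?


Date: December 24, 1928
Days in months 1 through 11: 335
Plus 24 days in December

Day of year: 359


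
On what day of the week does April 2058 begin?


Target: April 1, 2058
Anchor: Jan 1, 2058. With p = 2058 - 1 = 2057: (p + p//4 - p//100 + p//400) mod 7 = (2057 + 514 - 20 + 5) mod 7 = 2556 mod 7 = 1 -> Tuesday (Mon=0 ... Sun=6)
Days before April (Jan-Mar): 90 days
Weekday index = (1 + 90) mod 7 = 0

Monday


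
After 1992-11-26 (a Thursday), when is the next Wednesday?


Current: Thursday
Target: Wednesday
Days ahead: 6

Next Wednesday: 1992-12-02


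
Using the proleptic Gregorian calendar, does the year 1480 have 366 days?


Gregorian leap year rule: divisible by 4, but not by 100, unless also by 400.
1480 is divisible by 4 but not 100 -> leap year

Yes


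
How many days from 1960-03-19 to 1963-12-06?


From 1960-03-19 to 1963-12-06
1960-03-19: days before March = 31 + 29 = 60 (1960 is a leap year); day of year = 60 + 19 = 79
1963-12-06: days before December = 31 + 28 + 31 + 30 + 31 + 30 + 31 + 31 + 30 + 31 + 30 = 334 (1963 is not a leap year); day of year = 334 + 6 = 340
Rest of 1960: 366 - 79 = 287
Full years 1961 (365), 1962 (365): 730
Total = 287 + 730 + 340 = 1357

1357 days


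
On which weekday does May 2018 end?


May 2018 has 31 days
Anchor: Jan 1, 2018. With p = 2018 - 1 = 2017: (p + p//4 - p//100 + p//400) mod 7 = (2017 + 504 - 20 + 5) mod 7 = 2506 mod 7 = 0 -> Monday (Mon=0 ... Sun=6)
Days before May (Jan-Apr): 120; May 1 index = (0 + 120) mod 7 = 1 -> Tuesday
Last day offset: 31 - 1 = 30 days
Weekday index = (1 + 30) mod 7 = 3

Thursday, May 31


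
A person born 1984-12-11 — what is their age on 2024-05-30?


Birth: 1984-12-11
Reference: 2024-05-30
Year difference: 2024 - 1984 = 40
Birthday not yet reached in 2024, subtract 1

39 years old


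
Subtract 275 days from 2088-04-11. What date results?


Start: 2088-04-11, subtract 275 days
Back 11 days from April 11 reaches March 31, 2088 -> 264 left
March 2088 has 31 days -> back to February 29, 2088 -> 233 left
February 2088 has 29 days -> back to January 31, 2088 -> 204 left
January 2088 has 31 days -> back to December 31, 2087 -> 173 left
December 2087 has 31 days -> back to November 30, 2087 -> 142 left
November 2087 has 30 days -> back to October 31, 2087 -> 112 left
October 2087 has 31 days -> back to September 30, 2087 -> 81 left
September 2087 has 30 days -> back to August 31, 2087 -> 51 left
August 2087 has 31 days -> back to July 31, 2087 -> 20 left
July 2087: 31 - 20 = 11 -> lands on July 11

Result: 2087-07-11


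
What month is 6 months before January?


January is month 1
1 - 6 = -5; wrap: -5 + 12 = 7

July


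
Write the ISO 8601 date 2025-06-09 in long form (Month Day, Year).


ISO 2025-06-09 parses as year=2025, month=06, day=09
Month 6 -> June

June 9, 2025


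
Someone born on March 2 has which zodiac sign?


Date: March 2
Conventional tropical zodiac dates: Pisces from February 19 onward; Aries starts March 21
March 2 falls within the Pisces range

Pisces


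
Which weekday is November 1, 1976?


Target: November 1, 1976
Anchor: Jan 1, 1976. With p = 1976 - 1 = 1975: (p + p//4 - p//100 + p//400) mod 7 = (1975 + 493 - 19 + 4) mod 7 = 2453 mod 7 = 3 -> Thursday (Mon=0 ... Sun=6)
Days before November (Jan-Oct): 305 days
Weekday index = (3 + 305) mod 7 = 0

Monday


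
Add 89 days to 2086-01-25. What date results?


Start: 2086-01-25, add 89 days
January 2086 has 31 days: 31 - 25 = 6 days to January 31 -> 83 left
February 2086 has 28 days -> 55 left
March 2086 has 31 days -> 24 left
April 2086: 24 <= 30 -> lands on April 24

Result: 2086-04-24


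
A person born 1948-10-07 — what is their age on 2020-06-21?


Birth: 1948-10-07
Reference: 2020-06-21
Year difference: 2020 - 1948 = 72
Birthday not yet reached in 2020, subtract 1

71 years old


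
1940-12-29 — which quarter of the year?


Month: December (month 12)
Q1: Jan-Mar, Q2: Apr-Jun, Q3: Jul-Sep, Q4: Oct-Dec

Q4


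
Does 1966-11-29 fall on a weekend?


Anchor: Jan 1, 1966. With p = 1966 - 1 = 1965: (p + p//4 - p//100 + p//400) mod 7 = (1965 + 491 - 19 + 4) mod 7 = 2441 mod 7 = 5 -> Saturday (Mon=0 ... Sun=6)
Day of year: 333; offset = 332
Weekday index = (5 + 332) mod 7 = 1 -> Tuesday
Weekend days: Saturday, Sunday

No


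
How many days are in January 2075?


January 2075

31 days


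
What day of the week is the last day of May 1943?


May 1943 has 31 days
Anchor: Jan 1, 1943. With p = 1943 - 1 = 1942: (p + p//4 - p//100 + p//400) mod 7 = (1942 + 485 - 19 + 4) mod 7 = 2412 mod 7 = 4 -> Friday (Mon=0 ... Sun=6)
Days before May (Jan-Apr): 120; May 1 index = (4 + 120) mod 7 = 5 -> Saturday
Last day offset: 31 - 1 = 30 days
Weekday index = (5 + 30) mod 7 = 0

Monday, May 31


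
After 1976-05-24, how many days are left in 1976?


Day of year: 145 of 366
Remaining = 366 - 145

221 days


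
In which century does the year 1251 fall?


Century = (year - 1) // 100 + 1
= (1251 - 1) // 100 + 1
= 1250 // 100 + 1
= 12 + 1

13th century


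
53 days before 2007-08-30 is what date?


Start: 2007-08-30, subtract 53 days
Back 30 days from August 30 reaches July 31, 2007 -> 23 left
July 2007: 31 - 23 = 8 -> lands on July 8

Result: 2007-07-08


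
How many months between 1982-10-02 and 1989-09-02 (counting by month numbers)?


From October 1982 to September 1989
7 years * 12 = 84 months, minus 1 month = 83

83 months


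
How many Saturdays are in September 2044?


September 2044 has 30 days
Anchor: Jan 1, 2044. With p = 2044 - 1 = 2043: (p + p//4 - p//100 + p//400) mod 7 = (2043 + 510 - 20 + 5) mod 7 = 2538 mod 7 = 4 -> Friday (Mon=0 ... Sun=6)
Days before September (Jan-Aug): 244; September 1 index = (4 + 244) mod 7 = 3 -> Thursday
First Saturday is September 3
Saturdays: 3, 10, 17, 24

4 Saturdays


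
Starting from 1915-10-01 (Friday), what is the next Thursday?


Current: Friday
Target: Thursday
Days ahead: 6

Next Thursday: 1915-10-07


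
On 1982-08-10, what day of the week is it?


Date: August 10, 1982
Anchor: Jan 1, 1982. With p = 1982 - 1 = 1981: (p + p//4 - p//100 + p//400) mod 7 = (1981 + 495 - 19 + 4) mod 7 = 2461 mod 7 = 4 -> Friday (Mon=0 ... Sun=6)
Days before August (Jan-Jul): 212; offset = 212 + 10 - 1 = 221
Weekday index = (4 + 221) mod 7 = 1

Day of the week: Tuesday


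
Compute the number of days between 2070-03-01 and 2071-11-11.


From 2070-03-01 to 2071-11-11
2070-03-01: days before March = 31 + 28 = 59 (2070 is not a leap year); day of year = 59 + 1 = 60
2071-11-11: days before November = 31 + 28 + 31 + 30 + 31 + 30 + 31 + 31 + 30 + 31 = 304 (2071 is not a leap year); day of year = 304 + 11 = 315
Rest of 2070: 365 - 60 = 305
Total = 305 + 315 = 620

620 days


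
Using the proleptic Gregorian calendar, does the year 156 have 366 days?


Gregorian leap year rule: divisible by 4, but not by 100, unless also by 400.
156 is divisible by 4 but not 100 -> leap year

Yes


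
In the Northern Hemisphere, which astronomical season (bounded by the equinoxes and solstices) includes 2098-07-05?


Date: July 5
Astronomical Summer (approx.; exact equinox/solstice day varies by year): June 21 to September 21
July 5 falls within the Summer window

Summer


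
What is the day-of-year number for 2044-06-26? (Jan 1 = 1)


Date: June 26, 2044
Days in months 1 through 5: 152
Plus 26 days in June

Day of year: 178


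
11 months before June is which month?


June is month 6
6 - 11 = -5; wrap: -5 + 12 = 7

July


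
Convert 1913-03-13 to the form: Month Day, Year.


ISO 1913-03-13 parses as year=1913, month=03, day=13
Month 3 -> March

March 13, 1913


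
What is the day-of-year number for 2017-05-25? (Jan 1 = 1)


Date: May 25, 2017
Days in months 1 through 4: 120
Plus 25 days in May

Day of year: 145


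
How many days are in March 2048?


March 2048

31 days


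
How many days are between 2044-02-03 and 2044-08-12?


From 2044-02-03 to 2044-08-12
2044-02-03: days before February = 31; day of year = 31 + 3 = 34
2044-08-12: days before August = 31 + 29 + 31 + 30 + 31 + 30 + 31 = 213 (2044 is a leap year); day of year = 213 + 12 = 225
Same year: 225 - 34 = 191

191 days


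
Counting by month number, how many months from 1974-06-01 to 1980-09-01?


From June 1974 to September 1980
6 years * 12 = 72 months, plus 3 months = 75

75 months


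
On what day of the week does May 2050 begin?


Target: May 1, 2050
Anchor: Jan 1, 2050. With p = 2050 - 1 = 2049: (p + p//4 - p//100 + p//400) mod 7 = (2049 + 512 - 20 + 5) mod 7 = 2546 mod 7 = 5 -> Saturday (Mon=0 ... Sun=6)
Days before May (Jan-Apr): 120 days
Weekday index = (5 + 120) mod 7 = 6

Sunday


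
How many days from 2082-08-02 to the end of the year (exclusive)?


Day of year: 214 of 365
Remaining = 365 - 214

151 days


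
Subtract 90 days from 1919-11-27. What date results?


Start: 1919-11-27, subtract 90 days
Back 27 days from November 27 reaches October 31, 1919 -> 63 left
October 1919 has 31 days -> back to September 30, 1919 -> 32 left
September 1919 has 30 days -> back to August 31, 1919 -> 2 left
August 1919: 31 - 2 = 29 -> lands on August 29

Result: 1919-08-29


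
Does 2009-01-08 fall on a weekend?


Anchor: Jan 1, 2009. With p = 2009 - 1 = 2008: (p + p//4 - p//100 + p//400) mod 7 = (2008 + 502 - 20 + 5) mod 7 = 2495 mod 7 = 3 -> Thursday (Mon=0 ... Sun=6)
Day of year: 8; offset = 7
Weekday index = (3 + 7) mod 7 = 3 -> Thursday
Weekend days: Saturday, Sunday

No


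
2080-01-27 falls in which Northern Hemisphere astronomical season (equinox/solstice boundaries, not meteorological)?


Date: January 27
Astronomical Winter (approx.; exact equinox/solstice day varies by year): December 21 to March 19
January 27 falls within the Winter window

Winter


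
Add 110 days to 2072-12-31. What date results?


Start: 2072-12-31, add 110 days
December 31 is the last day of December 2072 -> 110 left
January 2073 has 31 days -> 79 left
February 2073 has 28 days -> 51 left
March 2073 has 31 days -> 20 left
April 2073: 20 <= 30 -> lands on April 20

Result: 2073-04-20


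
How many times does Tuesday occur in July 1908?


July 1908 has 31 days
Anchor: Jan 1, 1908. With p = 1908 - 1 = 1907: (p + p//4 - p//100 + p//400) mod 7 = (1907 + 476 - 19 + 4) mod 7 = 2368 mod 7 = 2 -> Wednesday (Mon=0 ... Sun=6)
Days before July (Jan-Jun): 182; July 1 index = (2 + 182) mod 7 = 2 -> Wednesday
First Tuesday is July 7
Tuesdays: 7, 14, 21, 28

4 Tuesdays


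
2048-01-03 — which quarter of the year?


Month: January (month 1)
Q1: Jan-Mar, Q2: Apr-Jun, Q3: Jul-Sep, Q4: Oct-Dec

Q1


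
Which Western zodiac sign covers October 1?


Date: October 1
Conventional tropical zodiac dates: Libra from September 23 onward; Scorpio starts October 23
October 1 falls within the Libra range

Libra


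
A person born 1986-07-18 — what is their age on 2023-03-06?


Birth: 1986-07-18
Reference: 2023-03-06
Year difference: 2023 - 1986 = 37
Birthday not yet reached in 2023, subtract 1

36 years old


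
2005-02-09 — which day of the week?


Date: February 9, 2005
Anchor: Jan 1, 2005. With p = 2005 - 1 = 2004: (p + p//4 - p//100 + p//400) mod 7 = (2004 + 501 - 20 + 5) mod 7 = 2490 mod 7 = 5 -> Saturday (Mon=0 ... Sun=6)
Days before February (Jan): 31; offset = 31 + 9 - 1 = 39
Weekday index = (5 + 39) mod 7 = 2

Day of the week: Wednesday


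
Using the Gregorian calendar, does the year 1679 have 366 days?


Gregorian leap year rule: divisible by 4, but not by 100, unless also by 400.
1679 is not divisible by 4 -> not a leap year

No


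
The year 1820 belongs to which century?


Century = (year - 1) // 100 + 1
= (1820 - 1) // 100 + 1
= 1819 // 100 + 1
= 18 + 1

19th century


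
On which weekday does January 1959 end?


January 1959 has 31 days
Anchor: Jan 1, 1959. With p = 1959 - 1 = 1958: (p + p//4 - p//100 + p//400) mod 7 = (1958 + 489 - 19 + 4) mod 7 = 2432 mod 7 = 3 -> Thursday (Mon=0 ... Sun=6)
January 1 is the anchor itself -> Thursday
Last day offset: 31 - 1 = 30 days
Weekday index = (3 + 30) mod 7 = 5

Saturday, January 31


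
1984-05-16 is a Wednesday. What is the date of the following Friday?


Current: Wednesday
Target: Friday
Days ahead: 2

Next Friday: 1984-05-18


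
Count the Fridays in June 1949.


June 1949 has 30 days
Anchor: Jan 1, 1949. With p = 1949 - 1 = 1948: (p + p//4 - p//100 + p//400) mod 7 = (1948 + 487 - 19 + 4) mod 7 = 2420 mod 7 = 5 -> Saturday (Mon=0 ... Sun=6)
Days before June (Jan-May): 151; June 1 index = (5 + 151) mod 7 = 2 -> Wednesday
First Friday is June 3
Fridays: 3, 10, 17, 24

4 Fridays


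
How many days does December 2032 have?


December 2032

31 days


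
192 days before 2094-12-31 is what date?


Start: 2094-12-31, subtract 192 days
Back 31 days from December 31 reaches November 30, 2094 -> 161 left
November 2094 has 30 days -> back to October 31, 2094 -> 131 left
October 2094 has 31 days -> back to September 30, 2094 -> 100 left
September 2094 has 30 days -> back to August 31, 2094 -> 70 left
August 2094 has 31 days -> back to July 31, 2094 -> 39 left
July 2094 has 31 days -> back to June 30, 2094 -> 8 left
June 2094: 30 - 8 = 22 -> lands on June 22

Result: 2094-06-22


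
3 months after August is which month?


August is month 8
8 + 3 = 11

November


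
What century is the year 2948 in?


Century = (year - 1) // 100 + 1
= (2948 - 1) // 100 + 1
= 2947 // 100 + 1
= 29 + 1

30th century


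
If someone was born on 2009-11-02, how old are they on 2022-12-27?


Birth: 2009-11-02
Reference: 2022-12-27
Year difference: 2022 - 2009 = 13

13 years old


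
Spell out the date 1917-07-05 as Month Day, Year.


ISO 1917-07-05 parses as year=1917, month=07, day=05
Month 7 -> July

July 5, 1917


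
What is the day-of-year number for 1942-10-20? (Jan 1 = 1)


Date: October 20, 1942
Days in months 1 through 9: 273
Plus 20 days in October

Day of year: 293


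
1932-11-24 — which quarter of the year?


Month: November (month 11)
Q1: Jan-Mar, Q2: Apr-Jun, Q3: Jul-Sep, Q4: Oct-Dec

Q4


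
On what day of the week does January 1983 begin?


Target: January 1, 1983
Anchor: Jan 1, 1983. With p = 1983 - 1 = 1982: (p + p//4 - p//100 + p//400) mod 7 = (1982 + 495 - 19 + 4) mod 7 = 2462 mod 7 = 5 -> Saturday (Mon=0 ... Sun=6)
Offset from anchor: 0 days
Weekday index = (5 + 0) mod 7 = 5

Saturday


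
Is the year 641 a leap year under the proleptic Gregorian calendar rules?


Gregorian leap year rule: divisible by 4, but not by 100, unless also by 400.
641 is not divisible by 4 -> not a leap year

No


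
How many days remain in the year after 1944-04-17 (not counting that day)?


Day of year: 108 of 366
Remaining = 366 - 108

258 days


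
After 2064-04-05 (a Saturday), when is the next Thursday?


Current: Saturday
Target: Thursday
Days ahead: 5

Next Thursday: 2064-04-10


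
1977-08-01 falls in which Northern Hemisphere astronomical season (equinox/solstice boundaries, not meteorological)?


Date: August 1
Astronomical Summer (approx.; exact equinox/solstice day varies by year): June 21 to September 21
August 1 falls within the Summer window

Summer


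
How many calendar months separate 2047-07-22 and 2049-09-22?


From July 2047 to September 2049
2 years * 12 = 24 months, plus 2 months = 26

26 months


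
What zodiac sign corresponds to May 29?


Date: May 29
Conventional tropical zodiac dates: Gemini from May 21 onward; Cancer starts June 21
May 29 falls within the Gemini range

Gemini


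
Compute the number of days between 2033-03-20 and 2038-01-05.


From 2033-03-20 to 2038-01-05
2033-03-20: days before March = 31 + 28 = 59 (2033 is not a leap year); day of year = 59 + 20 = 79
2038-01-05: day of year = 5
Rest of 2033: 365 - 79 = 286
Full years 2034 (365), 2035 (365), 2036 (366), 2037 (365): 1461
Total = 286 + 1461 + 5 = 1752

1752 days


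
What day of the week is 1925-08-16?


Date: August 16, 1925
Anchor: Jan 1, 1925. With p = 1925 - 1 = 1924: (p + p//4 - p//100 + p//400) mod 7 = (1924 + 481 - 19 + 4) mod 7 = 2390 mod 7 = 3 -> Thursday (Mon=0 ... Sun=6)
Days before August (Jan-Jul): 212; offset = 212 + 16 - 1 = 227
Weekday index = (3 + 227) mod 7 = 6

Day of the week: Sunday


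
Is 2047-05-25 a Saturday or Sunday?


Anchor: Jan 1, 2047. With p = 2047 - 1 = 2046: (p + p//4 - p//100 + p//400) mod 7 = (2046 + 511 - 20 + 5) mod 7 = 2542 mod 7 = 1 -> Tuesday (Mon=0 ... Sun=6)
Day of year: 145; offset = 144
Weekday index = (1 + 144) mod 7 = 5 -> Saturday
Weekend days: Saturday, Sunday

Yes


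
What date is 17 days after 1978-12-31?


Start: 1978-12-31, add 17 days
December 31 is the last day of December 1978 -> 17 left
January 1979: 17 <= 31 -> lands on January 17

Result: 1979-01-17


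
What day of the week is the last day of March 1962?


March 1962 has 31 days
Anchor: Jan 1, 1962. With p = 1962 - 1 = 1961: (p + p//4 - p//100 + p//400) mod 7 = (1961 + 490 - 19 + 4) mod 7 = 2436 mod 7 = 0 -> Monday (Mon=0 ... Sun=6)
Days before March (Jan-Feb): 59; March 1 index = (0 + 59) mod 7 = 3 -> Thursday
Last day offset: 31 - 1 = 30 days
Weekday index = (3 + 30) mod 7 = 5

Saturday, March 31


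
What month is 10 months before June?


June is month 6
6 - 10 = -4; wrap: -4 + 12 = 8

August


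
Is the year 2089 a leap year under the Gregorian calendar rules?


Gregorian leap year rule: divisible by 4, but not by 100, unless also by 400.
2089 is not divisible by 4 -> not a leap year

No


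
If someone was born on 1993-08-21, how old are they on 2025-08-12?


Birth: 1993-08-21
Reference: 2025-08-12
Year difference: 2025 - 1993 = 32
Birthday not yet reached in 2025, subtract 1

31 years old


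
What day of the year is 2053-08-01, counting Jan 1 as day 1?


Date: August 1, 2053
Days in months 1 through 7: 212
Plus 1 days in August

Day of year: 213


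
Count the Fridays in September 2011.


September 2011 has 30 days
Anchor: Jan 1, 2011. With p = 2011 - 1 = 2010: (p + p//4 - p//100 + p//400) mod 7 = (2010 + 502 - 20 + 5) mod 7 = 2497 mod 7 = 5 -> Saturday (Mon=0 ... Sun=6)
Days before September (Jan-Aug): 243; September 1 index = (5 + 243) mod 7 = 3 -> Thursday
First Friday is September 2
Fridays: 2, 9, 16, 23, 30

5 Fridays


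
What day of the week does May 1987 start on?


Target: May 1, 1987
Anchor: Jan 1, 1987. With p = 1987 - 1 = 1986: (p + p//4 - p//100 + p//400) mod 7 = (1986 + 496 - 19 + 4) mod 7 = 2467 mod 7 = 3 -> Thursday (Mon=0 ... Sun=6)
Days before May (Jan-Apr): 120 days
Weekday index = (3 + 120) mod 7 = 4

Friday


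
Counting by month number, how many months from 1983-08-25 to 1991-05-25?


From August 1983 to May 1991
8 years * 12 = 96 months, minus 3 months = 93

93 months


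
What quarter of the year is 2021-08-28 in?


Month: August (month 8)
Q1: Jan-Mar, Q2: Apr-Jun, Q3: Jul-Sep, Q4: Oct-Dec

Q3


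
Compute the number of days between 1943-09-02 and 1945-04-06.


From 1943-09-02 to 1945-04-06
1943-09-02: days before September = 31 + 28 + 31 + 30 + 31 + 30 + 31 + 31 = 243 (1943 is not a leap year); day of year = 243 + 2 = 245
1945-04-06: days before April = 31 + 28 + 31 = 90 (1945 is not a leap year); day of year = 90 + 6 = 96
Rest of 1943: 365 - 245 = 120
Full years 1944 (366): 366
Total = 120 + 366 + 96 = 582

582 days


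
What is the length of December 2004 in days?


December 2004

31 days


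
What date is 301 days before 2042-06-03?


Start: 2042-06-03, subtract 301 days
Back 3 days from June 3 reaches May 31, 2042 -> 298 left
May 2042 has 31 days -> back to April 30, 2042 -> 267 left
April 2042 has 30 days -> back to March 31, 2042 -> 237 left
March 2042 has 31 days -> back to February 28, 2042 -> 206 left
February 2042 has 28 days -> back to January 31, 2042 -> 178 left
January 2042 has 31 days -> back to December 31, 2041 -> 147 left
December 2041 has 31 days -> back to November 30, 2041 -> 116 left
November 2041 has 30 days -> back to October 31, 2041 -> 86 left
October 2041 has 31 days -> back to September 30, 2041 -> 55 left
September 2041 has 30 days -> back to August 31, 2041 -> 25 left
August 2041: 31 - 25 = 6 -> lands on August 6

Result: 2041-08-06


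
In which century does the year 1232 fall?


Century = (year - 1) // 100 + 1
= (1232 - 1) // 100 + 1
= 1231 // 100 + 1
= 12 + 1

13th century


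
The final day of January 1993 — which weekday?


January 1993 has 31 days
Anchor: Jan 1, 1993. With p = 1993 - 1 = 1992: (p + p//4 - p//100 + p//400) mod 7 = (1992 + 498 - 19 + 4) mod 7 = 2475 mod 7 = 4 -> Friday (Mon=0 ... Sun=6)
January 1 is the anchor itself -> Friday
Last day offset: 31 - 1 = 30 days
Weekday index = (4 + 30) mod 7 = 6

Sunday, January 31


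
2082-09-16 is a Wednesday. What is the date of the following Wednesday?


Current: Wednesday
Target: Wednesday
Days ahead: 7

Next Wednesday: 2082-09-23


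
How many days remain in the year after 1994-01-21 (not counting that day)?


Day of year: 21 of 365
Remaining = 365 - 21

344 days


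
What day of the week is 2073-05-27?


Date: May 27, 2073
Anchor: Jan 1, 2073. With p = 2073 - 1 = 2072: (p + p//4 - p//100 + p//400) mod 7 = (2072 + 518 - 20 + 5) mod 7 = 2575 mod 7 = 6 -> Sunday (Mon=0 ... Sun=6)
Days before May (Jan-Apr): 120; offset = 120 + 27 - 1 = 146
Weekday index = (6 + 146) mod 7 = 5

Day of the week: Saturday


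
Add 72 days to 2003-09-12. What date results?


Start: 2003-09-12, add 72 days
September 2003 has 30 days: 30 - 12 = 18 days to September 30 -> 54 left
October 2003 has 31 days -> 23 left
November 2003: 23 <= 30 -> lands on November 23

Result: 2003-11-23


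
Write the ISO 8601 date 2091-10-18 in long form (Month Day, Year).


ISO 2091-10-18 parses as year=2091, month=10, day=18
Month 10 -> October

October 18, 2091


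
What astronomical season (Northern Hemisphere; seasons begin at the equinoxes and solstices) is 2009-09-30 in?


Date: September 30
Astronomical Autumn (approx.; exact equinox/solstice day varies by year): September 22 to December 20
September 30 falls within the Autumn window

Autumn


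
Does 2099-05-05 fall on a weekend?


Anchor: Jan 1, 2099. With p = 2099 - 1 = 2098: (p + p//4 - p//100 + p//400) mod 7 = (2098 + 524 - 20 + 5) mod 7 = 2607 mod 7 = 3 -> Thursday (Mon=0 ... Sun=6)
Day of year: 125; offset = 124
Weekday index = (3 + 124) mod 7 = 1 -> Tuesday
Weekend days: Saturday, Sunday

No


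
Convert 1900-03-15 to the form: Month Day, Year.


ISO 1900-03-15 parses as year=1900, month=03, day=15
Month 3 -> March

March 15, 1900


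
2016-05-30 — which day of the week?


Date: May 30, 2016
Anchor: Jan 1, 2016. With p = 2016 - 1 = 2015: (p + p//4 - p//100 + p//400) mod 7 = (2015 + 503 - 20 + 5) mod 7 = 2503 mod 7 = 4 -> Friday (Mon=0 ... Sun=6)
Days before May (Jan-Apr): 121; offset = 121 + 30 - 1 = 150
Weekday index = (4 + 150) mod 7 = 0

Day of the week: Monday


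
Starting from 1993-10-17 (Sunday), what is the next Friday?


Current: Sunday
Target: Friday
Days ahead: 5

Next Friday: 1993-10-22


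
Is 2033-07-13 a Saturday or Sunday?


Anchor: Jan 1, 2033. With p = 2033 - 1 = 2032: (p + p//4 - p//100 + p//400) mod 7 = (2032 + 508 - 20 + 5) mod 7 = 2525 mod 7 = 5 -> Saturday (Mon=0 ... Sun=6)
Day of year: 194; offset = 193
Weekday index = (5 + 193) mod 7 = 2 -> Wednesday
Weekend days: Saturday, Sunday

No


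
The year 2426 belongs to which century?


Century = (year - 1) // 100 + 1
= (2426 - 1) // 100 + 1
= 2425 // 100 + 1
= 24 + 1

25th century


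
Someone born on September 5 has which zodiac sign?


Date: September 5
Conventional tropical zodiac dates: Virgo from August 23 onward; Libra starts September 23
September 5 falls within the Virgo range

Virgo


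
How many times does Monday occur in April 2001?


April 2001 has 30 days
Anchor: Jan 1, 2001. With p = 2001 - 1 = 2000: (p + p//4 - p//100 + p//400) mod 7 = (2000 + 500 - 20 + 5) mod 7 = 2485 mod 7 = 0 -> Monday (Mon=0 ... Sun=6)
Days before April (Jan-Mar): 90; April 1 index = (0 + 90) mod 7 = 6 -> Sunday
First Monday is April 2
Mondays: 2, 9, 16, 23, 30

5 Mondays


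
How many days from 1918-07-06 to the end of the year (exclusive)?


Day of year: 187 of 365
Remaining = 365 - 187

178 days


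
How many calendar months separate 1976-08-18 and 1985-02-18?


From August 1976 to February 1985
9 years * 12 = 108 months, minus 6 months = 102

102 months


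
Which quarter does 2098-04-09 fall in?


Month: April (month 4)
Q1: Jan-Mar, Q2: Apr-Jun, Q3: Jul-Sep, Q4: Oct-Dec

Q2


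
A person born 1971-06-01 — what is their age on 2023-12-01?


Birth: 1971-06-01
Reference: 2023-12-01
Year difference: 2023 - 1971 = 52

52 years old


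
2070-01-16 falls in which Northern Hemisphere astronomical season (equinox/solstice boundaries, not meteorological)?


Date: January 16
Astronomical Winter (approx.; exact equinox/solstice day varies by year): December 21 to March 19
January 16 falls within the Winter window

Winter


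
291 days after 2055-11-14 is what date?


Start: 2055-11-14, add 291 days
November 2055 has 30 days: 30 - 14 = 16 days to November 30 -> 275 left
December 2055 has 31 days -> 244 left
January 2056 has 31 days -> 213 left
February 2056 has 29 days -> 184 left
March 2056 has 31 days -> 153 left
April 2056 has 30 days -> 123 left
May 2056 has 31 days -> 92 left
June 2056 has 30 days -> 62 left
July 2056 has 31 days -> 31 left
August 2056: 31 <= 31 -> lands on August 31

Result: 2056-08-31


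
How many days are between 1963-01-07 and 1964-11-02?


From 1963-01-07 to 1964-11-02
1963-01-07: day of year = 7
1964-11-02: days before November = 31 + 29 + 31 + 30 + 31 + 30 + 31 + 31 + 30 + 31 = 305 (1964 is a leap year); day of year = 305 + 2 = 307
Rest of 1963: 365 - 7 = 358
Total = 358 + 307 = 665

665 days


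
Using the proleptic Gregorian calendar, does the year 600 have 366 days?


Gregorian leap year rule: divisible by 4, but not by 100, unless also by 400.
600 is divisible by 100 but not 400 -> not a leap year

No


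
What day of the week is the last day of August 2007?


August 2007 has 31 days
Anchor: Jan 1, 2007. With p = 2007 - 1 = 2006: (p + p//4 - p//100 + p//400) mod 7 = (2006 + 501 - 20 + 5) mod 7 = 2492 mod 7 = 0 -> Monday (Mon=0 ... Sun=6)
Days before August (Jan-Jul): 212; August 1 index = (0 + 212) mod 7 = 2 -> Wednesday
Last day offset: 31 - 1 = 30 days
Weekday index = (2 + 30) mod 7 = 4

Friday, August 31


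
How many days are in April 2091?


April 2091

30 days


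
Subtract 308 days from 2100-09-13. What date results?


Start: 2100-09-13, subtract 308 days
Back 13 days from September 13 reaches August 31, 2100 -> 295 left
August 2100 has 31 days -> back to July 31, 2100 -> 264 left
July 2100 has 31 days -> back to June 30, 2100 -> 233 left
June 2100 has 30 days -> back to May 31, 2100 -> 203 left
May 2100 has 31 days -> back to April 30, 2100 -> 172 left
April 2100 has 30 days -> back to March 31, 2100 -> 142 left
March 2100 has 31 days -> back to February 28, 2100 -> 111 left
February 2100 has 28 days -> back to January 31, 2100 -> 83 left
January 2100 has 31 days -> back to December 31, 2099 -> 52 left
December 2099 has 31 days -> back to November 30, 2099 -> 21 left
November 2099: 30 - 21 = 9 -> lands on November 9

Result: 2099-11-09


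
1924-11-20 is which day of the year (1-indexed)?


Date: November 20, 1924
Days in months 1 through 10: 305
Plus 20 days in November

Day of year: 325


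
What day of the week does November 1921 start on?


Target: November 1, 1921
Anchor: Jan 1, 1921. With p = 1921 - 1 = 1920: (p + p//4 - p//100 + p//400) mod 7 = (1920 + 480 - 19 + 4) mod 7 = 2385 mod 7 = 5 -> Saturday (Mon=0 ... Sun=6)
Days before November (Jan-Oct): 304 days
Weekday index = (5 + 304) mod 7 = 1

Tuesday


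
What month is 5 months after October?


October is month 10
10 + 5 = 15; wrap: 15 - 12 = 3

March


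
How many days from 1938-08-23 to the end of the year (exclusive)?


Day of year: 235 of 365
Remaining = 365 - 235

130 days


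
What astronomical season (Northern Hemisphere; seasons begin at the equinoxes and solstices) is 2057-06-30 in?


Date: June 30
Astronomical Summer (approx.; exact equinox/solstice day varies by year): June 21 to September 21
June 30 falls within the Summer window

Summer


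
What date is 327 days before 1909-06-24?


Start: 1909-06-24, subtract 327 days
Back 24 days from June 24 reaches May 31, 1909 -> 303 left
May 1909 has 31 days -> back to April 30, 1909 -> 272 left
April 1909 has 30 days -> back to March 31, 1909 -> 242 left
March 1909 has 31 days -> back to February 28, 1909 -> 211 left
February 1909 has 28 days -> back to January 31, 1909 -> 183 left
January 1909 has 31 days -> back to December 31, 1908 -> 152 left
December 1908 has 31 days -> back to November 30, 1908 -> 121 left
November 1908 has 30 days -> back to October 31, 1908 -> 91 left
October 1908 has 31 days -> back to September 30, 1908 -> 60 left
September 1908 has 30 days -> back to August 31, 1908 -> 30 left
August 1908: 31 - 30 = 1 -> lands on August 1

Result: 1908-08-01


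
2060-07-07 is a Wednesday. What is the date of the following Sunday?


Current: Wednesday
Target: Sunday
Days ahead: 4

Next Sunday: 2060-07-11


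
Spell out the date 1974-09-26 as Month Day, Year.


ISO 1974-09-26 parses as year=1974, month=09, day=26
Month 9 -> September

September 26, 1974


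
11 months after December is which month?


December is month 12
12 + 11 = 23; wrap: 23 - 12 = 11

November


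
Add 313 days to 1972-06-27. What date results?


Start: 1972-06-27, add 313 days
June 1972 has 30 days: 30 - 27 = 3 days to June 30 -> 310 left
July 1972 has 31 days -> 279 left
August 1972 has 31 days -> 248 left
September 1972 has 30 days -> 218 left
October 1972 has 31 days -> 187 left
November 1972 has 30 days -> 157 left
December 1972 has 31 days -> 126 left
January 1973 has 31 days -> 95 left
February 1973 has 28 days -> 67 left
March 1973 has 31 days -> 36 left
April 1973 has 30 days -> 6 left
May 1973: 6 <= 31 -> lands on May 6

Result: 1973-05-06


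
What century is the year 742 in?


Century = (year - 1) // 100 + 1
= (742 - 1) // 100 + 1
= 741 // 100 + 1
= 7 + 1

8th century


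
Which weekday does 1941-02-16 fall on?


Date: February 16, 1941
Anchor: Jan 1, 1941. With p = 1941 - 1 = 1940: (p + p//4 - p//100 + p//400) mod 7 = (1940 + 485 - 19 + 4) mod 7 = 2410 mod 7 = 2 -> Wednesday (Mon=0 ... Sun=6)
Days before February (Jan): 31; offset = 31 + 16 - 1 = 46
Weekday index = (2 + 46) mod 7 = 6

Day of the week: Sunday


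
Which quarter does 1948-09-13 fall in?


Month: September (month 9)
Q1: Jan-Mar, Q2: Apr-Jun, Q3: Jul-Sep, Q4: Oct-Dec

Q3


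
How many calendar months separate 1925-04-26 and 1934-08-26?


From April 1925 to August 1934
9 years * 12 = 108 months, plus 4 months = 112

112 months


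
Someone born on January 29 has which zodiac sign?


Date: January 29
Conventional tropical zodiac dates: Aquarius from January 20 onward; Pisces starts February 19
January 29 falls within the Aquarius range

Aquarius


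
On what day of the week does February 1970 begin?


Target: February 1, 1970
Anchor: Jan 1, 1970. With p = 1970 - 1 = 1969: (p + p//4 - p//100 + p//400) mod 7 = (1969 + 492 - 19 + 4) mod 7 = 2446 mod 7 = 3 -> Thursday (Mon=0 ... Sun=6)
Days before February (Jan): 31 days
Weekday index = (3 + 31) mod 7 = 6

Sunday


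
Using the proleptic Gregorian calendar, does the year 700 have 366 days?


Gregorian leap year rule: divisible by 4, but not by 100, unless also by 400.
700 is divisible by 100 but not 400 -> not a leap year

No


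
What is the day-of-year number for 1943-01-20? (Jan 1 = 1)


Date: January 20, 1943
No months before January
Plus 20 days in January

Day of year: 20


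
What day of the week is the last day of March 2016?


March 2016 has 31 days
Anchor: Jan 1, 2016. With p = 2016 - 1 = 2015: (p + p//4 - p//100 + p//400) mod 7 = (2015 + 503 - 20 + 5) mod 7 = 2503 mod 7 = 4 -> Friday (Mon=0 ... Sun=6)
Days before March (Jan-Feb): 60; March 1 index = (4 + 60) mod 7 = 1 -> Tuesday
Last day offset: 31 - 1 = 30 days
Weekday index = (1 + 30) mod 7 = 3

Thursday, March 31


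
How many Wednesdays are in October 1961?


October 1961 has 31 days
Anchor: Jan 1, 1961. With p = 1961 - 1 = 1960: (p + p//4 - p//100 + p//400) mod 7 = (1960 + 490 - 19 + 4) mod 7 = 2435 mod 7 = 6 -> Sunday (Mon=0 ... Sun=6)
Days before October (Jan-Sep): 273; October 1 index = (6 + 273) mod 7 = 6 -> Sunday
First Wednesday is October 4
Wednesdays: 4, 11, 18, 25

4 Wednesdays


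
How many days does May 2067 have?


May 2067

31 days


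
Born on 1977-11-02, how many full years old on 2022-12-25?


Birth: 1977-11-02
Reference: 2022-12-25
Year difference: 2022 - 1977 = 45

45 years old


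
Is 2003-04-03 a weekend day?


Anchor: Jan 1, 2003. With p = 2003 - 1 = 2002: (p + p//4 - p//100 + p//400) mod 7 = (2002 + 500 - 20 + 5) mod 7 = 2487 mod 7 = 2 -> Wednesday (Mon=0 ... Sun=6)
Day of year: 93; offset = 92
Weekday index = (2 + 92) mod 7 = 3 -> Thursday
Weekend days: Saturday, Sunday

No


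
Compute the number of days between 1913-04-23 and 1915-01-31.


From 1913-04-23 to 1915-01-31
1913-04-23: days before April = 31 + 28 + 31 = 90 (1913 is not a leap year); day of year = 90 + 23 = 113
1915-01-31: day of year = 31
Rest of 1913: 365 - 113 = 252
Full years 1914 (365): 365
Total = 252 + 365 + 31 = 648

648 days


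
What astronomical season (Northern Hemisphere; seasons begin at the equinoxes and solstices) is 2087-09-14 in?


Date: September 14
Astronomical Summer (approx.; exact equinox/solstice day varies by year): June 21 to September 21
September 14 falls within the Summer window

Summer


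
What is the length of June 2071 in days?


June 2071

30 days


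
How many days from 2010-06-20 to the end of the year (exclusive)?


Day of year: 171 of 365
Remaining = 365 - 171

194 days


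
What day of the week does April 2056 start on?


Target: April 1, 2056
Anchor: Jan 1, 2056. With p = 2056 - 1 = 2055: (p + p//4 - p//100 + p//400) mod 7 = (2055 + 513 - 20 + 5) mod 7 = 2553 mod 7 = 5 -> Saturday (Mon=0 ... Sun=6)
Days before April (Jan-Mar): 91 days
Weekday index = (5 + 91) mod 7 = 5

Saturday


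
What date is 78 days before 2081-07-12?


Start: 2081-07-12, subtract 78 days
Back 12 days from July 12 reaches June 30, 2081 -> 66 left
June 2081 has 30 days -> back to May 31, 2081 -> 36 left
May 2081 has 31 days -> back to April 30, 2081 -> 5 left
April 2081: 30 - 5 = 25 -> lands on April 25

Result: 2081-04-25


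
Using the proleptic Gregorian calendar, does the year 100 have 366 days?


Gregorian leap year rule: divisible by 4, but not by 100, unless also by 400.
100 is divisible by 100 but not 400 -> not a leap year

No


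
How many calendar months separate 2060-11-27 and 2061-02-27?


From November 2060 to February 2061
1 year * 12 = 12 months, minus 9 months = 3

3 months


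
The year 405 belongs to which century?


Century = (year - 1) // 100 + 1
= (405 - 1) // 100 + 1
= 404 // 100 + 1
= 4 + 1

5th century


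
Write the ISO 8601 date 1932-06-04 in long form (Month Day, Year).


ISO 1932-06-04 parses as year=1932, month=06, day=04
Month 6 -> June

June 4, 1932


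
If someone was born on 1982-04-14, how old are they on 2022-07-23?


Birth: 1982-04-14
Reference: 2022-07-23
Year difference: 2022 - 1982 = 40

40 years old


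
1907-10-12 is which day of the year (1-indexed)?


Date: October 12, 1907
Days in months 1 through 9: 273
Plus 12 days in October

Day of year: 285


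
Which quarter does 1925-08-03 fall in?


Month: August (month 8)
Q1: Jan-Mar, Q2: Apr-Jun, Q3: Jul-Sep, Q4: Oct-Dec

Q3


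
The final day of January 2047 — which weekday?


January 2047 has 31 days
Anchor: Jan 1, 2047. With p = 2047 - 1 = 2046: (p + p//4 - p//100 + p//400) mod 7 = (2046 + 511 - 20 + 5) mod 7 = 2542 mod 7 = 1 -> Tuesday (Mon=0 ... Sun=6)
January 1 is the anchor itself -> Tuesday
Last day offset: 31 - 1 = 30 days
Weekday index = (1 + 30) mod 7 = 3

Thursday, January 31


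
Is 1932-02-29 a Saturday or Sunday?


Anchor: Jan 1, 1932. With p = 1932 - 1 = 1931: (p + p//4 - p//100 + p//400) mod 7 = (1931 + 482 - 19 + 4) mod 7 = 2398 mod 7 = 4 -> Friday (Mon=0 ... Sun=6)
Day of year: 60; offset = 59
Weekday index = (4 + 59) mod 7 = 0 -> Monday
Weekend days: Saturday, Sunday

No


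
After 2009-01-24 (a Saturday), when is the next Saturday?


Current: Saturday
Target: Saturday
Days ahead: 7

Next Saturday: 2009-01-31


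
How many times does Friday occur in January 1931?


January 1931 has 31 days
Anchor: Jan 1, 1931. With p = 1931 - 1 = 1930: (p + p//4 - p//100 + p//400) mod 7 = (1930 + 482 - 19 + 4) mod 7 = 2397 mod 7 = 3 -> Thursday (Mon=0 ... Sun=6)
January 1 is the anchor itself -> Thursday
First Friday is January 2
Fridays: 2, 9, 16, 23, 30

5 Fridays


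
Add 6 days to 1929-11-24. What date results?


Start: 1929-11-24, add 6 days
November 1929 has 30 days; 24 + 6 = 30 stays within November

Result: 1929-11-30


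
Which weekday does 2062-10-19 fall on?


Date: October 19, 2062
Anchor: Jan 1, 2062. With p = 2062 - 1 = 2061: (p + p//4 - p//100 + p//400) mod 7 = (2061 + 515 - 20 + 5) mod 7 = 2561 mod 7 = 6 -> Sunday (Mon=0 ... Sun=6)
Days before October (Jan-Sep): 273; offset = 273 + 19 - 1 = 291
Weekday index = (6 + 291) mod 7 = 3

Day of the week: Thursday


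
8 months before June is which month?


June is month 6
6 - 8 = -2; wrap: -2 + 12 = 10

October


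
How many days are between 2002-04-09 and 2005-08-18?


From 2002-04-09 to 2005-08-18
2002-04-09: days before April = 31 + 28 + 31 = 90 (2002 is not a leap year); day of year = 90 + 9 = 99
2005-08-18: days before August = 31 + 28 + 31 + 30 + 31 + 30 + 31 = 212 (2005 is not a leap year); day of year = 212 + 18 = 230
Rest of 2002: 365 - 99 = 266
Full years 2003 (365), 2004 (366): 731
Total = 266 + 731 + 230 = 1227

1227 days


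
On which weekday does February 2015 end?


February 2015 has 28 days
Anchor: Jan 1, 2015. With p = 2015 - 1 = 2014: (p + p//4 - p//100 + p//400) mod 7 = (2014 + 503 - 20 + 5) mod 7 = 2502 mod 7 = 3 -> Thursday (Mon=0 ... Sun=6)
Days before February (Jan): 31; February 1 index = (3 + 31) mod 7 = 6 -> Sunday
Last day offset: 28 - 1 = 27 days
Weekday index = (6 + 27) mod 7 = 5

Saturday, February 28
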